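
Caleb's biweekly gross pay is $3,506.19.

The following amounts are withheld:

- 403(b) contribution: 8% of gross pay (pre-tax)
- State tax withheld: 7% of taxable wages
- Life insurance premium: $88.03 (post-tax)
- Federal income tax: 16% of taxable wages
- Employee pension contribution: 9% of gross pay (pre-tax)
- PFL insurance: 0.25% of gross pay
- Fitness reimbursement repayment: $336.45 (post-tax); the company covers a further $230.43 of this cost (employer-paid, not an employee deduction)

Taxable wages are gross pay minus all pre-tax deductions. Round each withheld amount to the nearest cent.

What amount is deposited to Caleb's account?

$1,807.55

403(b) contribution: $3,506.19 × 0.08 = $280.50
Employee pension contribution: $3,506.19 × 0.09 = $315.56
Pre-tax total = $280.50 + $315.56 = $596.06
Taxable wages = $3,506.19 − $596.06 = $2,910.13
State tax withheld: $2,910.13 × 0.07 = $203.71
Federal income tax: $2,910.13 × 0.16 = $465.62
PFL insurance: $3,506.19 × 0.0025 = $8.77
Fitness reimbursement repayment: $336.45
Life insurance premium: $88.03
(Employer's $230.43 toward fitness reimbursement repayment is not withheld from the employee.)
Total deductions = $280.50 + $315.56 + $203.71 + $465.62 + $8.77 + $336.45 + $88.03 = $1,698.64
Net pay = $3,506.19 − $1,698.64 = $1,807.55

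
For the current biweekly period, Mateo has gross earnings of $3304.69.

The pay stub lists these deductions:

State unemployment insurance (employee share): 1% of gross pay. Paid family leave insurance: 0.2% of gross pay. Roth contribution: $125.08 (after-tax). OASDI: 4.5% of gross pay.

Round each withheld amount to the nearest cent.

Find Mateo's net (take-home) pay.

OASDI: $3304.69 × 0.045 = $148.71
State unemployment insurance (employee share): $3304.69 × 0.01 = $33.05
Paid family leave insurance: $3304.69 × 0.002 = $6.61
Roth contribution: $125.08
Total deductions = $148.71 + $33.05 + $6.61 + $125.08 = $313.45
Net pay = $3304.69 − $313.45 = $2991.24

$2991.24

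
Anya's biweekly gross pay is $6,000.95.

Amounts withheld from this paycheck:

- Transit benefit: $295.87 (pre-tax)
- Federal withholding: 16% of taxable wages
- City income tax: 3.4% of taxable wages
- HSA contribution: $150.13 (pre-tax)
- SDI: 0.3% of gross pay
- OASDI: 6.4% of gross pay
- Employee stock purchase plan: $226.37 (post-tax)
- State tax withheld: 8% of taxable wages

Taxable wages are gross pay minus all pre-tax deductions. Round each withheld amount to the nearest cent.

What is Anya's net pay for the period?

HSA contribution: $150.13
Transit benefit: $295.87
Pre-tax total = $150.13 + $295.87 = $446.00
Taxable wages = $6,000.95 − $446.00 = $5,554.95
Federal withholding: $5,554.95 × 0.16 = $888.79
City income tax: $5,554.95 × 0.034 = $188.87
State tax withheld: $5,554.95 × 0.08 = $444.40
OASDI: $6,000.95 × 0.064 = $384.06
SDI: $6,000.95 × 0.003 = $18.00
Employee stock purchase plan: $226.37
Total deductions = $150.13 + $295.87 + $888.79 + $188.87 + $444.40 + $384.06 + $18.00 + $226.37 = $2,596.49
Net pay = $6,000.95 − $2,596.49 = $3,404.46

$3,404.46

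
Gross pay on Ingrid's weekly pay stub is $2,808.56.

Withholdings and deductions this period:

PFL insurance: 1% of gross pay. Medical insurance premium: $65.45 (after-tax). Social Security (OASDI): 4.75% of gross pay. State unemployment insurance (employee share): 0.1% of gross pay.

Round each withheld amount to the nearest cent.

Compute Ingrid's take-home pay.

PFL insurance: $2,808.56 × 0.01 = $28.09
Social Security (OASDI): $2,808.56 × 0.0475 = $133.41
State unemployment insurance (employee share): $2,808.56 × 0.001 = $2.81
Medical insurance premium: $65.45
Total deductions = $28.09 + $133.41 + $2.81 + $65.45 = $229.76
Net pay = $2,808.56 − $229.76 = $2,578.80

$2,578.80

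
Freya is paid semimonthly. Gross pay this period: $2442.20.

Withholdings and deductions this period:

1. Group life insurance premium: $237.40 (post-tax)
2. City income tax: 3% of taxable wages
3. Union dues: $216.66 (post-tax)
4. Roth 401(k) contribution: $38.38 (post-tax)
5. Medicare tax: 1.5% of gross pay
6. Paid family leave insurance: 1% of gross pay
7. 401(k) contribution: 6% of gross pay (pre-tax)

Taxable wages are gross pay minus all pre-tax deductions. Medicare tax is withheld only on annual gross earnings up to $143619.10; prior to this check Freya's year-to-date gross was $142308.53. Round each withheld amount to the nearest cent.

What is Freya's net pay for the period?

$1690.28

401(k) contribution: $2442.20 × 0.06 = $146.53
Taxable wages = $2442.20 − $146.53 = $2295.67
City income tax: $2295.67 × 0.03 = $68.87
Paid family leave insurance: $2442.20 × 0.01 = $24.42
Medicare tax: only $143619.10 − $142308.53 = $1310.57 of this check is subject → $1310.57 × 0.015 = $19.66
Roth 401(k) contribution: $38.38
Group life insurance premium: $237.40
Union dues: $216.66
Total deductions = $146.53 + $68.87 + $24.42 + $19.66 + $38.38 + $237.40 + $216.66 = $751.92
Net pay = $2442.20 − $751.92 = $1690.28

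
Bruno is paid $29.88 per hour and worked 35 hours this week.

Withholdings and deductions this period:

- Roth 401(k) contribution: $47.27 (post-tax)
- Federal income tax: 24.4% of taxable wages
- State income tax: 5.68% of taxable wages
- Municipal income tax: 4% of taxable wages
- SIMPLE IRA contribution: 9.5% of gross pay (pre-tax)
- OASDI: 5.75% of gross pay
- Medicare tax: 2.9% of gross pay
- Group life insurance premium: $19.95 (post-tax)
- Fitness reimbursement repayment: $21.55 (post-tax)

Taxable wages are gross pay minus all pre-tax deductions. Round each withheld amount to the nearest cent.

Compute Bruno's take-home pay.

Gross pay: 35 × $29.88 = $1,045.80
SIMPLE IRA contribution: $1,045.80 × 0.095 = $99.35
Taxable wages = $1,045.80 − $99.35 = $946.45
Federal income tax: $946.45 × 0.244 = $230.93
Municipal income tax: $946.45 × 0.04 = $37.86
State income tax: $946.45 × 0.0568 = $53.76
Medicare tax: $1,045.80 × 0.029 = $30.33
OASDI: $1,045.80 × 0.0575 = $60.13
Roth 401(k) contribution: $47.27
Fitness reimbursement repayment: $21.55
Group life insurance premium: $19.95
Total deductions = $99.35 + $230.93 + $37.86 + $53.76 + $30.33 + $60.13 + $47.27 + $21.55 + $19.95 = $601.13
Net pay = $1,045.80 − $601.13 = $444.67

$444.67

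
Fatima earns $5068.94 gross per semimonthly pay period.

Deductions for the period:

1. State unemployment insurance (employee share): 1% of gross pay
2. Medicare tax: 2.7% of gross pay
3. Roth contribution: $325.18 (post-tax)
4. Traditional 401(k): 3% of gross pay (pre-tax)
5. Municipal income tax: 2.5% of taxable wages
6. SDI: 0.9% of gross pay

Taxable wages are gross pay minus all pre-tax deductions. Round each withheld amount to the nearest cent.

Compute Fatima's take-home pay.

$4235.60

Traditional 401(k): $5068.94 × 0.03 = $152.07
Taxable wages = $5068.94 − $152.07 = $4916.87
Municipal income tax: $4916.87 × 0.025 = $122.92
SDI: $5068.94 × 0.009 = $45.62
State unemployment insurance (employee share): $5068.94 × 0.01 = $50.69
Medicare tax: $5068.94 × 0.027 = $136.86
Roth contribution: $325.18
Total deductions = $152.07 + $122.92 + $45.62 + $50.69 + $136.86 + $325.18 = $833.34
Net pay = $5068.94 − $833.34 = $4235.60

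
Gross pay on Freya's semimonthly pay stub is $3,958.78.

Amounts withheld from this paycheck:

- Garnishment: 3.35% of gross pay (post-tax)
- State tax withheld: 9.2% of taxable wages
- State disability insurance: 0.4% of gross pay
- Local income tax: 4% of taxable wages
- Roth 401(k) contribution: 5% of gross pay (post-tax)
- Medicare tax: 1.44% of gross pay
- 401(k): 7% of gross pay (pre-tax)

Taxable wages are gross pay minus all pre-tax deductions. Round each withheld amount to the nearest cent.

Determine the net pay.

$2,792.28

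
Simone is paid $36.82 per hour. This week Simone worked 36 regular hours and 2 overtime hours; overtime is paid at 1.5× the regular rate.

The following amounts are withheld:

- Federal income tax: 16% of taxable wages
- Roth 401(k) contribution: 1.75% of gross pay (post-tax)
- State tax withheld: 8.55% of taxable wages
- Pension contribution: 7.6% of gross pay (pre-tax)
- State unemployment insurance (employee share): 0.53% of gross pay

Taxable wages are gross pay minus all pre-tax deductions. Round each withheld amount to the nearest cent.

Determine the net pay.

$968.36

Regular pay: 36 × $36.82 = $1,325.52
Overtime pay: 2 × $36.82 × 1.5 = $110.46
Gross pay = $1,325.52 + $110.46 = $1,435.98
Pension contribution: $1,435.98 × 0.076 = $109.13
Taxable wages = $1,435.98 − $109.13 = $1,326.85
State tax withheld: $1,326.85 × 0.0855 = $113.45
Federal income tax: $1,326.85 × 0.16 = $212.30
State unemployment insurance (employee share): $1,435.98 × 0.0053 = $7.61
Roth 401(k) contribution: $1,435.98 × 0.0175 = $25.13
Total deductions = $109.13 + $113.45 + $212.30 + $7.61 + $25.13 = $467.62
Net pay = $1,435.98 − $467.62 = $968.36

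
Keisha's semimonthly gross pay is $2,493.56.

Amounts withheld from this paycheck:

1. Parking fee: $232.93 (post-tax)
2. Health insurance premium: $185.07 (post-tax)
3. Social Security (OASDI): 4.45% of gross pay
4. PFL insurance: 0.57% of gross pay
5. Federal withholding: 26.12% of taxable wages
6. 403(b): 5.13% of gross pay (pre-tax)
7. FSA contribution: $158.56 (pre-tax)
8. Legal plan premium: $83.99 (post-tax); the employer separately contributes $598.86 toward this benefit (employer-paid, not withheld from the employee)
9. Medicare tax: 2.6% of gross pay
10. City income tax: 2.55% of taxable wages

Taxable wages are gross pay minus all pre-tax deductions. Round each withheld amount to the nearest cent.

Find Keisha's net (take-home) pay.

$882.32

403(b): $2,493.56 × 0.0513 = $127.92
FSA contribution: $158.56
Pre-tax total = $127.92 + $158.56 = $286.48
Taxable wages = $2,493.56 − $286.48 = $2,207.08
Federal withholding: $2,207.08 × 0.2612 = $576.49
City income tax: $2,207.08 × 0.0255 = $56.28
Social Security (OASDI): $2,493.56 × 0.0445 = $110.96
PFL insurance: $2,493.56 × 0.0057 = $14.21
Medicare tax: $2,493.56 × 0.026 = $64.83
Health insurance premium: $185.07
Legal plan premium: $83.99
Parking fee: $232.93
(Employer's $598.86 toward legal plan premium is not withheld from the employee.)
Total deductions = $127.92 + $158.56 + $576.49 + $56.28 + $110.96 + $14.21 + $64.83 + $185.07 + $83.99 + $232.93 = $1,611.24
Net pay = $2,493.56 − $1,611.24 = $882.32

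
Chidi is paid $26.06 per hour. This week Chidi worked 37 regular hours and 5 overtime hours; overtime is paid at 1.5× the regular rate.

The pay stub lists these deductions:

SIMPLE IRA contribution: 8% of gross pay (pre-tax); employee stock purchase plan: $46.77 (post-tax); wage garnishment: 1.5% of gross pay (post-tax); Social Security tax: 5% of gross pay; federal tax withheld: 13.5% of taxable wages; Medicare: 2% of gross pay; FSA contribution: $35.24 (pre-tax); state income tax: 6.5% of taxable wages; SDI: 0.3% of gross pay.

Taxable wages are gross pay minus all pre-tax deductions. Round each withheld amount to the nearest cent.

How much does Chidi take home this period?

$676.51

Regular pay: 37 × $26.06 = $964.22
Overtime pay: 5 × $26.06 × 1.5 = $195.45
Gross pay = $964.22 + $195.45 = $1,159.67
FSA contribution: $35.24
SIMPLE IRA contribution: $1,159.67 × 0.08 = $92.77
Pre-tax total = $35.24 + $92.77 = $128.01
Taxable wages = $1,159.67 − $128.01 = $1,031.66
Federal tax withheld: $1,031.66 × 0.135 = $139.27
State income tax: $1,031.66 × 0.065 = $67.06
Medicare: $1,159.67 × 0.02 = $23.19
SDI: $1,159.67 × 0.003 = $3.48
Social Security tax: $1,159.67 × 0.05 = $57.98
Wage garnishment: $1,159.67 × 0.015 = $17.40
Employee stock purchase plan: $46.77
Total deductions = $35.24 + $92.77 + $139.27 + $67.06 + $23.19 + $3.48 + $57.98 + $17.40 + $46.77 = $483.16
Net pay = $1,159.67 − $483.16 = $676.51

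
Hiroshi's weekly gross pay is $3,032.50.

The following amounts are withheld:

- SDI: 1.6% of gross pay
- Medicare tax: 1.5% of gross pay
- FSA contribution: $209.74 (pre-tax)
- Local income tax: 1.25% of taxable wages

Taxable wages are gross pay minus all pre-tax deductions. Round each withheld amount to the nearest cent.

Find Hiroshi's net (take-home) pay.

$2,693.47

FSA contribution: $209.74
Taxable wages = $3,032.50 − $209.74 = $2,822.76
Local income tax: $2,822.76 × 0.0125 = $35.28
SDI: $3,032.50 × 0.016 = $48.52
Medicare tax: $3,032.50 × 0.015 = $45.49
Total deductions = $209.74 + $35.28 + $48.52 + $45.49 = $339.03
Net pay = $3,032.50 − $339.03 = $2,693.47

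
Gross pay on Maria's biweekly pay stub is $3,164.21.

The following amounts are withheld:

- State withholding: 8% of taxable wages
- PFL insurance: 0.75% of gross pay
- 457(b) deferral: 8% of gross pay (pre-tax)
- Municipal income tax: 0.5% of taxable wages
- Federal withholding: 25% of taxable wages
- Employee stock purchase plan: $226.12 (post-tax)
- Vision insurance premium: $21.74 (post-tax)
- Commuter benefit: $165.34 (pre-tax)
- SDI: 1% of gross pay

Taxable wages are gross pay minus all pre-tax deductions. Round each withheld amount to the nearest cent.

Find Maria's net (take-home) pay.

$1,522.68

Commuter benefit: $165.34
457(b) deferral: $3,164.21 × 0.08 = $253.14
Pre-tax total = $165.34 + $253.14 = $418.48
Taxable wages = $3,164.21 − $418.48 = $2,745.73
State withholding: $2,745.73 × 0.08 = $219.66
Municipal income tax: $2,745.73 × 0.005 = $13.73
Federal withholding: $2,745.73 × 0.25 = $686.43
SDI: $3,164.21 × 0.01 = $31.64
PFL insurance: $3,164.21 × 0.0075 = $23.73
Employee stock purchase plan: $226.12
Vision insurance premium: $21.74
Total deductions = $165.34 + $253.14 + $219.66 + $13.73 + $686.43 + $31.64 + $23.73 + $226.12 + $21.74 = $1,641.53
Net pay = $3,164.21 − $1,641.53 = $1,522.68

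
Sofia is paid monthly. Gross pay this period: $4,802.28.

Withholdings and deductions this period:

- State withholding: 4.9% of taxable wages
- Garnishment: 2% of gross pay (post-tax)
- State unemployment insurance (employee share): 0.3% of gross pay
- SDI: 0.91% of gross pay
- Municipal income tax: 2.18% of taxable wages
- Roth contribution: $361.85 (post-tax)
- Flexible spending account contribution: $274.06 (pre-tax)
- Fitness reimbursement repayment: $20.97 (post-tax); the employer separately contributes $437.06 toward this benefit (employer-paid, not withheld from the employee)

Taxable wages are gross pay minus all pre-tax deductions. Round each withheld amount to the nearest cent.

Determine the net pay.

$3,670.64

Flexible spending account contribution: $274.06
Taxable wages = $4,802.28 − $274.06 = $4,528.22
Municipal income tax: $4,528.22 × 0.0218 = $98.72
State withholding: $4,528.22 × 0.049 = $221.88
State unemployment insurance (employee share): $4,802.28 × 0.003 = $14.41
SDI: $4,802.28 × 0.0091 = $43.70
Roth contribution: $361.85
Garnishment: $4,802.28 × 0.02 = $96.05
Fitness reimbursement repayment: $20.97
(Employer's $437.06 toward fitness reimbursement repayment is not withheld from the employee.)
Total deductions = $274.06 + $98.72 + $221.88 + $14.41 + $43.70 + $361.85 + $96.05 + $20.97 = $1,131.64
Net pay = $4,802.28 − $1,131.64 = $3,670.64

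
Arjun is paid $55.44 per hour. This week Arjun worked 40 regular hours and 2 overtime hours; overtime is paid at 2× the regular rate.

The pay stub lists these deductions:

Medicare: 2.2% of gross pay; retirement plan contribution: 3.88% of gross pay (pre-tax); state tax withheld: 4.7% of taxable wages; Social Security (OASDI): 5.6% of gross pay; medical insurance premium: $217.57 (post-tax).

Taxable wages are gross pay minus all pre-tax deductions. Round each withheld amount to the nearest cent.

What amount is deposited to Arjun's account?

Regular pay: 40 × $55.44 = $2217.60
Overtime pay: 2 × $55.44 × 2 = $221.76
Gross pay = $2217.60 + $221.76 = $2439.36
Retirement plan contribution: $2439.36 × 0.0388 = $94.65
Taxable wages = $2439.36 − $94.65 = $2344.71
State tax withheld: $2344.71 × 0.047 = $110.20
Social Security (OASDI): $2439.36 × 0.056 = $136.60
Medicare: $2439.36 × 0.022 = $53.67
Medical insurance premium: $217.57
Total deductions = $94.65 + $110.20 + $136.60 + $53.67 + $217.57 = $612.69
Net pay = $2439.36 − $612.69 = $1826.67

$1826.67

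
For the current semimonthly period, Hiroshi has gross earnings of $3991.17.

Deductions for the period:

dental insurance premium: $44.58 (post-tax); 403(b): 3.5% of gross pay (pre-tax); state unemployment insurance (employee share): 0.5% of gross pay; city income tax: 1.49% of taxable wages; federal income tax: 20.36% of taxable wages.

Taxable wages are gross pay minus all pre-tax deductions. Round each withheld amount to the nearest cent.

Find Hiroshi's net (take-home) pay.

403(b): $3991.17 × 0.035 = $139.69
Taxable wages = $3991.17 − $139.69 = $3851.48
City income tax: $3851.48 × 0.0149 = $57.39
Federal income tax: $3851.48 × 0.2036 = $784.16
State unemployment insurance (employee share): $3991.17 × 0.005 = $19.96
Dental insurance premium: $44.58
Total deductions = $139.69 + $57.39 + $784.16 + $19.96 + $44.58 = $1045.78
Net pay = $3991.17 − $1045.78 = $2945.39

$2945.39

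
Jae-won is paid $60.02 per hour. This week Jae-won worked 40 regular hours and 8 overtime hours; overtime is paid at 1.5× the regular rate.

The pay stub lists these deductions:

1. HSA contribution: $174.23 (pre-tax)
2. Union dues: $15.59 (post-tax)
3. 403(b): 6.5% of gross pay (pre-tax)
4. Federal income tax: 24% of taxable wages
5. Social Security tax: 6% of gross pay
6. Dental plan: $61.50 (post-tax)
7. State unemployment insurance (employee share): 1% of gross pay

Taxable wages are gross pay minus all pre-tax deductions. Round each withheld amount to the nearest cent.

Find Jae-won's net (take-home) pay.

Regular pay: 40 × $60.02 = $2400.80
Overtime pay: 8 × $60.02 × 1.5 = $720.24
Gross pay = $2400.80 + $720.24 = $3121.04
403(b): $3121.04 × 0.065 = $202.87
HSA contribution: $174.23
Pre-tax total = $202.87 + $174.23 = $377.10
Taxable wages = $3121.04 − $377.10 = $2743.94
Federal income tax: $2743.94 × 0.24 = $658.55
Social Security tax: $3121.04 × 0.06 = $187.26
State unemployment insurance (employee share): $3121.04 × 0.01 = $31.21
Dental plan: $61.50
Union dues: $15.59
Total deductions = $202.87 + $174.23 + $658.55 + $187.26 + $31.21 + $61.50 + $15.59 = $1331.21
Net pay = $3121.04 − $1331.21 = $1789.83

$1789.83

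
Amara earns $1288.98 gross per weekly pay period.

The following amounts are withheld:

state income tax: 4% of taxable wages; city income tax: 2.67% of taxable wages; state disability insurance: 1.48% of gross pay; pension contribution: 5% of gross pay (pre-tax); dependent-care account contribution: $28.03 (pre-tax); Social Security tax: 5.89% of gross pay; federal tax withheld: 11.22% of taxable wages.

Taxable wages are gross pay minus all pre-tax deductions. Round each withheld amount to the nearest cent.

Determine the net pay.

Dependent-care account contribution: $28.03
Pension contribution: $1288.98 × 0.05 = $64.45
Pre-tax total = $28.03 + $64.45 = $92.48
Taxable wages = $1288.98 − $92.48 = $1196.50
City income tax: $1196.50 × 0.0267 = $31.95
State income tax: $1196.50 × 0.04 = $47.86
Federal tax withheld: $1196.50 × 0.1122 = $134.25
State disability insurance: $1288.98 × 0.0148 = $19.08
Social Security tax: $1288.98 × 0.0589 = $75.92
Total deductions = $28.03 + $64.45 + $31.95 + $47.86 + $134.25 + $19.08 + $75.92 = $401.54
Net pay = $1288.98 − $401.54 = $887.44

$887.44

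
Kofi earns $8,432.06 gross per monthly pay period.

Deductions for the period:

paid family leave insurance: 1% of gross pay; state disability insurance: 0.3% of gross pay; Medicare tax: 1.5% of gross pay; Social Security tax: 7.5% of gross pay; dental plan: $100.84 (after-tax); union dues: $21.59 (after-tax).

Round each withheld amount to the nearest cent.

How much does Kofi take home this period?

State disability insurance: $8,432.06 × 0.003 = $25.30
Social Security tax: $8,432.06 × 0.075 = $632.40
Medicare tax: $8,432.06 × 0.015 = $126.48
Paid family leave insurance: $8,432.06 × 0.01 = $84.32
Union dues: $21.59
Dental plan: $100.84
Total deductions = $25.30 + $632.40 + $126.48 + $84.32 + $21.59 + $100.84 = $990.93
Net pay = $8,432.06 − $990.93 = $7,441.13

$7,441.13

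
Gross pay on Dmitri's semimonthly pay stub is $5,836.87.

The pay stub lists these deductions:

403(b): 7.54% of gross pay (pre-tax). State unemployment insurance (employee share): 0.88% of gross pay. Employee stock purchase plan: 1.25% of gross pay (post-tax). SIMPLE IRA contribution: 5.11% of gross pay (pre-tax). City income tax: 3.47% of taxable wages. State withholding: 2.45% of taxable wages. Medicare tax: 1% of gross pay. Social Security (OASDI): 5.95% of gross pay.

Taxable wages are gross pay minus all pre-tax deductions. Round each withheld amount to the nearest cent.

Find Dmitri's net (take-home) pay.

$4,266.70

SIMPLE IRA contribution: $5,836.87 × 0.0511 = $298.26
403(b): $5,836.87 × 0.0754 = $440.10
Pre-tax total = $298.26 + $440.10 = $738.36
Taxable wages = $5,836.87 − $738.36 = $5,098.51
City income tax: $5,098.51 × 0.0347 = $176.92
State withholding: $5,098.51 × 0.0245 = $124.91
Medicare tax: $5,836.87 × 0.01 = $58.37
State unemployment insurance (employee share): $5,836.87 × 0.0088 = $51.36
Social Security (OASDI): $5,836.87 × 0.0595 = $347.29
Employee stock purchase plan: $5,836.87 × 0.0125 = $72.96
Total deductions = $298.26 + $440.10 + $176.92 + $124.91 + $58.37 + $51.36 + $347.29 + $72.96 = $1,570.17
Net pay = $5,836.87 − $1,570.17 = $4,266.70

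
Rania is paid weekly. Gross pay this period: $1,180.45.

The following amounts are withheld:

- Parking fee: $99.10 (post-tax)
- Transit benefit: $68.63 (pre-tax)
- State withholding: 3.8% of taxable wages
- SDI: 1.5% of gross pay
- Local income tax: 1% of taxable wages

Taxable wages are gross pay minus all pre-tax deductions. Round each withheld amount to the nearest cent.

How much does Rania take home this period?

$941.64

Transit benefit: $68.63
Taxable wages = $1,180.45 − $68.63 = $1,111.82
Local income tax: $1,111.82 × 0.01 = $11.12
State withholding: $1,111.82 × 0.038 = $42.25
SDI: $1,180.45 × 0.015 = $17.71
Parking fee: $99.10
Total deductions = $68.63 + $11.12 + $42.25 + $17.71 + $99.10 = $238.81
Net pay = $1,180.45 − $238.81 = $941.64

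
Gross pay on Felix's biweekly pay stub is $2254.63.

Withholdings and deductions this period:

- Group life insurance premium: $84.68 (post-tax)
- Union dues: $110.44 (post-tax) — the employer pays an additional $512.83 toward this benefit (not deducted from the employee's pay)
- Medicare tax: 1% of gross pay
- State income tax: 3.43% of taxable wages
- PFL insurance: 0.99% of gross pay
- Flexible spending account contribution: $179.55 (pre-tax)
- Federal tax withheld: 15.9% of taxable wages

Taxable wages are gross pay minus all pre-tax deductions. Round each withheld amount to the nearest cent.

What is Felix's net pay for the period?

$1433.97

Flexible spending account contribution: $179.55
Taxable wages = $2254.63 − $179.55 = $2075.08
Federal tax withheld: $2075.08 × 0.159 = $329.94
State income tax: $2075.08 × 0.0343 = $71.18
PFL insurance: $2254.63 × 0.0099 = $22.32
Medicare tax: $2254.63 × 0.01 = $22.55
Group life insurance premium: $84.68
Union dues: $110.44
(Employer's $512.83 toward union dues is not withheld from the employee.)
Total deductions = $179.55 + $329.94 + $71.18 + $22.32 + $22.55 + $84.68 + $110.44 = $820.66
Net pay = $2254.63 − $820.66 = $1433.97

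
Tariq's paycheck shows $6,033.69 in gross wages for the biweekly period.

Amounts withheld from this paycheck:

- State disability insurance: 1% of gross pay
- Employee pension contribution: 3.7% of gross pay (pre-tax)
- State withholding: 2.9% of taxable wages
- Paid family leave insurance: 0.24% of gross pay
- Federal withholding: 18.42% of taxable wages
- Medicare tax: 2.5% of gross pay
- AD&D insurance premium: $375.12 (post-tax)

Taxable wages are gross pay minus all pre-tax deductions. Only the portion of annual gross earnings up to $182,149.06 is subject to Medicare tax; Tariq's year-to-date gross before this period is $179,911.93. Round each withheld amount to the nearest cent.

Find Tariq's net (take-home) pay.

$4,065.79

Employee pension contribution: $6,033.69 × 0.037 = $223.25
Taxable wages = $6,033.69 − $223.25 = $5,810.44
State withholding: $5,810.44 × 0.029 = $168.50
Federal withholding: $5,810.44 × 0.1842 = $1,070.28
Medicare tax: only $182,149.06 − $179,911.93 = $2,237.13 of this check is subject → $2,237.13 × 0.025 = $55.93
Paid family leave insurance: $6,033.69 × 0.0024 = $14.48
State disability insurance: $6,033.69 × 0.01 = $60.34
AD&D insurance premium: $375.12
Total deductions = $223.25 + $168.50 + $1,070.28 + $55.93 + $14.48 + $60.34 + $375.12 = $1,967.90
Net pay = $6,033.69 − $1,967.90 = $4,065.79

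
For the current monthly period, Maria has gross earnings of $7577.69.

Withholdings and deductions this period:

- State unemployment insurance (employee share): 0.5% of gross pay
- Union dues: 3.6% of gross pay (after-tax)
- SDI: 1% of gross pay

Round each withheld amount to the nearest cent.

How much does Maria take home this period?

SDI: $7577.69 × 0.01 = $75.78
State unemployment insurance (employee share): $7577.69 × 0.005 = $37.89
Union dues: $7577.69 × 0.036 = $272.80
Total deductions = $75.78 + $37.89 + $272.80 = $386.47
Net pay = $7577.69 − $386.47 = $7191.22

$7191.22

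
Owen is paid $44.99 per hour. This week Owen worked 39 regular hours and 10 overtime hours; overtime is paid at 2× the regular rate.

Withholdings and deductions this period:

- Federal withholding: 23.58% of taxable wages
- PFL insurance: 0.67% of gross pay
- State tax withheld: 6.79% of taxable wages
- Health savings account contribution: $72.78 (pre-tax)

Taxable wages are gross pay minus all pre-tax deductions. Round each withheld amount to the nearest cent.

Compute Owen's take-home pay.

$1,779.81

Regular pay: 39 × $44.99 = $1,754.61
Overtime pay: 10 × $44.99 × 2 = $899.80
Gross pay = $1,754.61 + $899.80 = $2,654.41
Health savings account contribution: $72.78
Taxable wages = $2,654.41 − $72.78 = $2,581.63
State tax withheld: $2,581.63 × 0.0679 = $175.29
Federal withholding: $2,581.63 × 0.2358 = $608.75
PFL insurance: $2,654.41 × 0.0067 = $17.78
Total deductions = $72.78 + $175.29 + $608.75 + $17.78 = $874.60
Net pay = $2,654.41 − $874.60 = $1,779.81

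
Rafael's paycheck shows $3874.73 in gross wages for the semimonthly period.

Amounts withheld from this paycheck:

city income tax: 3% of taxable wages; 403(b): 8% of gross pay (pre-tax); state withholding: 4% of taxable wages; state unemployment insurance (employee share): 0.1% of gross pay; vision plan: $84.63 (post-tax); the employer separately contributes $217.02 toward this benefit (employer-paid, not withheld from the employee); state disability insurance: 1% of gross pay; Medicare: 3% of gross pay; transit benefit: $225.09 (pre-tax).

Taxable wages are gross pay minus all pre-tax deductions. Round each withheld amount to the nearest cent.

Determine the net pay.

403(b): $3874.73 × 0.08 = $309.98
Transit benefit: $225.09
Pre-tax total = $309.98 + $225.09 = $535.07
Taxable wages = $3874.73 − $535.07 = $3339.66
City income tax: $3339.66 × 0.03 = $100.19
State withholding: $3339.66 × 0.04 = $133.59
Medicare: $3874.73 × 0.03 = $116.24
State unemployment insurance (employee share): $3874.73 × 0.001 = $3.87
State disability insurance: $3874.73 × 0.01 = $38.75
Vision plan: $84.63
(Employer's $217.02 toward vision plan is not withheld from the employee.)
Total deductions = $309.98 + $225.09 + $100.19 + $133.59 + $116.24 + $3.87 + $38.75 + $84.63 = $1012.34
Net pay = $3874.73 − $1012.34 = $2862.39

$2862.39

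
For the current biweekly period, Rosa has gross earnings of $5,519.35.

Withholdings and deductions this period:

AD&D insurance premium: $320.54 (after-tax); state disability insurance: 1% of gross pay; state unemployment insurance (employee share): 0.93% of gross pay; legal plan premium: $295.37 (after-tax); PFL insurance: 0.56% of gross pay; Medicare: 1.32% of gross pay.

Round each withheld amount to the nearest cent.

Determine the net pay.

PFL insurance: $5,519.35 × 0.0056 = $30.91
State disability insurance: $5,519.35 × 0.01 = $55.19
State unemployment insurance (employee share): $5,519.35 × 0.0093 = $51.33
Medicare: $5,519.35 × 0.0132 = $72.86
Legal plan premium: $295.37
AD&D insurance premium: $320.54
Total deductions = $30.91 + $55.19 + $51.33 + $72.86 + $295.37 + $320.54 = $826.20
Net pay = $5,519.35 − $826.20 = $4,693.15

$4,693.15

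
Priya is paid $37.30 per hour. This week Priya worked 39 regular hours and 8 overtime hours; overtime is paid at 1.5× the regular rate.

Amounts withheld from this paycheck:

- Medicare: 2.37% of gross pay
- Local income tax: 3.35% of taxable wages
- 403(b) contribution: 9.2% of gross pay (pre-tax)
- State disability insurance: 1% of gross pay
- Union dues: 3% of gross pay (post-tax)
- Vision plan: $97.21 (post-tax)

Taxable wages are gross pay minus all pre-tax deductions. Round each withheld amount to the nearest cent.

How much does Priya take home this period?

Regular pay: 39 × $37.30 = $1,454.70
Overtime pay: 8 × $37.30 × 1.5 = $447.60
Gross pay = $1,454.70 + $447.60 = $1,902.30
403(b) contribution: $1,902.30 × 0.092 = $175.01
Taxable wages = $1,902.30 − $175.01 = $1,727.29
Local income tax: $1,727.29 × 0.0335 = $57.86
Medicare: $1,902.30 × 0.0237 = $45.08
State disability insurance: $1,902.30 × 0.01 = $19.02
Union dues: $1,902.30 × 0.03 = $57.07
Vision plan: $97.21
Total deductions = $175.01 + $57.86 + $45.08 + $19.02 + $57.07 + $97.21 = $451.25
Net pay = $1,902.30 − $451.25 = $1,451.05

$1,451.05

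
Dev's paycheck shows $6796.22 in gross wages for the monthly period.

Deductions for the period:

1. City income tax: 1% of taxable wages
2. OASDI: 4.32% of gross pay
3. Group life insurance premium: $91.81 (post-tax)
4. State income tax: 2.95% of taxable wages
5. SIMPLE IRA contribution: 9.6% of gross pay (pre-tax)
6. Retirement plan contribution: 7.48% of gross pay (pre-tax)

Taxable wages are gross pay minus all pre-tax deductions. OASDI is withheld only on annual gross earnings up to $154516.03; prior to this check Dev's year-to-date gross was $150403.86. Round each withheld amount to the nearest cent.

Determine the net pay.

$5143.37

Retirement plan contribution: $6796.22 × 0.0748 = $508.36
SIMPLE IRA contribution: $6796.22 × 0.096 = $652.44
Pre-tax total = $508.36 + $652.44 = $1160.80
Taxable wages = $6796.22 − $1160.80 = $5635.42
State income tax: $5635.42 × 0.0295 = $166.24
City income tax: $5635.42 × 0.01 = $56.35
OASDI: only $154516.03 − $150403.86 = $4112.17 of this check is subject → $4112.17 × 0.0432 = $177.65
Group life insurance premium: $91.81
Total deductions = $508.36 + $652.44 + $166.24 + $56.35 + $177.65 + $91.81 = $1652.85
Net pay = $6796.22 − $1652.85 = $5143.37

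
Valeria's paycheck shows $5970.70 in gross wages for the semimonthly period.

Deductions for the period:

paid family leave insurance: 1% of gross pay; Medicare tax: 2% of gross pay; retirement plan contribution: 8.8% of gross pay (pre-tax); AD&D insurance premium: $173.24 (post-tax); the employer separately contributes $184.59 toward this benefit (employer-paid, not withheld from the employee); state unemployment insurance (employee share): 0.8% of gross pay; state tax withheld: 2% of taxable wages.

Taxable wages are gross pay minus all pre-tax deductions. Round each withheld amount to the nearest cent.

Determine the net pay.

$4936.24

Retirement plan contribution: $5970.70 × 0.088 = $525.42
Taxable wages = $5970.70 − $525.42 = $5445.28
State tax withheld: $5445.28 × 0.02 = $108.91
Medicare tax: $5970.70 × 0.02 = $119.41
State unemployment insurance (employee share): $5970.70 × 0.008 = $47.77
Paid family leave insurance: $5970.70 × 0.01 = $59.71
AD&D insurance premium: $173.24
(Employer's $184.59 toward AD&D insurance premium is not withheld from the employee.)
Total deductions = $525.42 + $108.91 + $119.41 + $47.77 + $59.71 + $173.24 = $1034.46
Net pay = $5970.70 − $1034.46 = $4936.24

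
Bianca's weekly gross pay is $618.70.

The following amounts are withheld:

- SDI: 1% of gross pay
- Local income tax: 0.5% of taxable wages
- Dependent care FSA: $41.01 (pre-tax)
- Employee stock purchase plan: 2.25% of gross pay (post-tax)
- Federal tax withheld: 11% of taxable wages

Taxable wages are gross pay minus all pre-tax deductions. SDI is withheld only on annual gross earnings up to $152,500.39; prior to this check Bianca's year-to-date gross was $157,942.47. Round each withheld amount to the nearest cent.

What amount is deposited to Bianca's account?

Dependent care FSA: $41.01
Taxable wages = $618.70 − $41.01 = $577.69
Local income tax: $577.69 × 0.005 = $2.89
Federal tax withheld: $577.69 × 0.11 = $63.55
SDI: annual cap $152,500.39 already reached (YTD $157,942.47), so $0.00
Employee stock purchase plan: $618.70 × 0.0225 = $13.92
Total deductions = $41.01 + $2.89 + $63.55 + $0.00 + $13.92 = $121.37
Net pay = $618.70 − $121.37 = $497.33

$497.33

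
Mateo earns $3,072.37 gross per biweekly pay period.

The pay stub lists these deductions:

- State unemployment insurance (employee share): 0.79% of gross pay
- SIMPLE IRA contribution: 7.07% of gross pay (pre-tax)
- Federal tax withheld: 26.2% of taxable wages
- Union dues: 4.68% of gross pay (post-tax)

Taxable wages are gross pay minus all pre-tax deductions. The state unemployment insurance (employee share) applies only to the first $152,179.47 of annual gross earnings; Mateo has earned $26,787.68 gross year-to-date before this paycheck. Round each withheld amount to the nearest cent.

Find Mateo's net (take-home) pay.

$1,939.04

SIMPLE IRA contribution: $3,072.37 × 0.0707 = $217.22
Taxable wages = $3,072.37 − $217.22 = $2,855.15
Federal tax withheld: $2,855.15 × 0.262 = $748.05
State unemployment insurance (employee share): cap not yet reached, full $3,072.37 is subject → $3,072.37 × 0.0079 = $24.27
Union dues: $3,072.37 × 0.0468 = $143.79
Total deductions = $217.22 + $748.05 + $24.27 + $143.79 = $1,133.33
Net pay = $3,072.37 − $1,133.33 = $1,939.04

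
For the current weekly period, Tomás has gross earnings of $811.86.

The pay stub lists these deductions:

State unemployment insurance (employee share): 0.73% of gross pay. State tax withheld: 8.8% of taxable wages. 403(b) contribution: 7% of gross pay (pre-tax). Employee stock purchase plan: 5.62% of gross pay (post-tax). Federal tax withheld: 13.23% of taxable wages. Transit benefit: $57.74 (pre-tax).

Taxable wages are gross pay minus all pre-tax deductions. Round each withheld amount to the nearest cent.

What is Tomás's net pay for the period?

$492.12

Transit benefit: $57.74
403(b) contribution: $811.86 × 0.07 = $56.83
Pre-tax total = $57.74 + $56.83 = $114.57
Taxable wages = $811.86 − $114.57 = $697.29
State tax withheld: $697.29 × 0.088 = $61.36
Federal tax withheld: $697.29 × 0.1323 = $92.25
State unemployment insurance (employee share): $811.86 × 0.0073 = $5.93
Employee stock purchase plan: $811.86 × 0.0562 = $45.63
Total deductions = $57.74 + $56.83 + $61.36 + $92.25 + $5.93 + $45.63 = $319.74
Net pay = $811.86 − $319.74 = $492.12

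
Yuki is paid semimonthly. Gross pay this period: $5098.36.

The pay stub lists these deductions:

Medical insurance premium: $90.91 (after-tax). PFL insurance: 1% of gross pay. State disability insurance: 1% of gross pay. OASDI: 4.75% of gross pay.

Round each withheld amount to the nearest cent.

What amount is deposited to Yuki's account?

$4663.32

PFL insurance: $5098.36 × 0.01 = $50.98
State disability insurance: $5098.36 × 0.01 = $50.98
OASDI: $5098.36 × 0.0475 = $242.17
Medical insurance premium: $90.91
Total deductions = $50.98 + $50.98 + $242.17 + $90.91 = $435.04
Net pay = $5098.36 − $435.04 = $4663.32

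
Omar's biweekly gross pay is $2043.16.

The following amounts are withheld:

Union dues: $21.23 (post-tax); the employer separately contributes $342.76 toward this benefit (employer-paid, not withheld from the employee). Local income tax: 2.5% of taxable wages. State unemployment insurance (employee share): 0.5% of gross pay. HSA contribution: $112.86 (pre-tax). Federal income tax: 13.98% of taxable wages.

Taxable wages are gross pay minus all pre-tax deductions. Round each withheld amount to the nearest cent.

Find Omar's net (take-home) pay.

HSA contribution: $112.86
Taxable wages = $2043.16 − $112.86 = $1930.30
Local income tax: $1930.30 × 0.025 = $48.26
Federal income tax: $1930.30 × 0.1398 = $269.86
State unemployment insurance (employee share): $2043.16 × 0.005 = $10.22
Union dues: $21.23
(Employer's $342.76 toward union dues is not withheld from the employee.)
Total deductions = $112.86 + $48.26 + $269.86 + $10.22 + $21.23 = $462.43
Net pay = $2043.16 − $462.43 = $1580.73

$1580.73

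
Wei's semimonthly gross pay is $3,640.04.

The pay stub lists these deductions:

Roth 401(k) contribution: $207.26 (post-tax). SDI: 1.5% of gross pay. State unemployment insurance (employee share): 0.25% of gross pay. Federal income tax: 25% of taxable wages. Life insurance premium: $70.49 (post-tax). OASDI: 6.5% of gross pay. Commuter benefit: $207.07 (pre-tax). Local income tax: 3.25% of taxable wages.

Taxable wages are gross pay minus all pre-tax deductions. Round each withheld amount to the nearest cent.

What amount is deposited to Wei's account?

Commuter benefit: $207.07
Taxable wages = $3,640.04 − $207.07 = $3,432.97
Federal income tax: $3,432.97 × 0.25 = $858.24
Local income tax: $3,432.97 × 0.0325 = $111.57
SDI: $3,640.04 × 0.015 = $54.60
OASDI: $3,640.04 × 0.065 = $236.60
State unemployment insurance (employee share): $3,640.04 × 0.0025 = $9.10
Roth 401(k) contribution: $207.26
Life insurance premium: $70.49
Total deductions = $207.07 + $858.24 + $111.57 + $54.60 + $236.60 + $9.10 + $207.26 + $70.49 = $1,754.93
Net pay = $3,640.04 − $1,754.93 = $1,885.11

$1,885.11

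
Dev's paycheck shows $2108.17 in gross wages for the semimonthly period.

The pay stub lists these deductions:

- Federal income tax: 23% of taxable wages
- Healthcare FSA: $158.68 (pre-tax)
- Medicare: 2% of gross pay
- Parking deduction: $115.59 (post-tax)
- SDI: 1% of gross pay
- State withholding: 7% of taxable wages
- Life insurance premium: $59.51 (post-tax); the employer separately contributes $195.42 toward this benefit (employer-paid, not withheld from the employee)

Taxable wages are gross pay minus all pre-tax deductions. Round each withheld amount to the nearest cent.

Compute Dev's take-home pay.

Healthcare FSA: $158.68
Taxable wages = $2108.17 − $158.68 = $1949.49
State withholding: $1949.49 × 0.07 = $136.46
Federal income tax: $1949.49 × 0.23 = $448.38
SDI: $2108.17 × 0.01 = $21.08
Medicare: $2108.17 × 0.02 = $42.16
Parking deduction: $115.59
Life insurance premium: $59.51
(Employer's $195.42 toward life insurance premium is not withheld from the employee.)
Total deductions = $158.68 + $136.46 + $448.38 + $21.08 + $42.16 + $115.59 + $59.51 = $981.86
Net pay = $2108.17 − $981.86 = $1126.31

$1126.31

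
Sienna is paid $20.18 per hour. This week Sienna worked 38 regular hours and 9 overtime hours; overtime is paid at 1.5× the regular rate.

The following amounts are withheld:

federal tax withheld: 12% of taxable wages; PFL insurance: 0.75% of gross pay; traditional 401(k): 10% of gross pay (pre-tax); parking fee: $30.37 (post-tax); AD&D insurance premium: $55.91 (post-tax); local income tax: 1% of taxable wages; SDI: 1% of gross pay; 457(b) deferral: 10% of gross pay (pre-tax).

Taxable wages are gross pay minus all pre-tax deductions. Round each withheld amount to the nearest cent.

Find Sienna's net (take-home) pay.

Regular pay: 38 × $20.18 = $766.84
Overtime pay: 9 × $20.18 × 1.5 = $272.43
Gross pay = $766.84 + $272.43 = $1,039.27
457(b) deferral: $1,039.27 × 0.1 = $103.93
Traditional 401(k): $1,039.27 × 0.1 = $103.93
Pre-tax total = $103.93 + $103.93 = $207.86
Taxable wages = $1,039.27 − $207.86 = $831.41
Federal tax withheld: $831.41 × 0.12 = $99.77
Local income tax: $831.41 × 0.01 = $8.31
SDI: $1,039.27 × 0.01 = $10.39
PFL insurance: $1,039.27 × 0.0075 = $7.79
Parking fee: $30.37
AD&D insurance premium: $55.91
Total deductions = $103.93 + $103.93 + $99.77 + $8.31 + $10.39 + $7.79 + $30.37 + $55.91 = $420.40
Net pay = $1,039.27 − $420.40 = $618.87

$618.87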